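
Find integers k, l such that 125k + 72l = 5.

Step 1: Check solvability.
gcd(125, 72) = 1
Since 1 divides 5, solutions exist.

Step 2: Apply extended Euclidean algorithm to find gcd.
We find integers such that 125*x0 + 72*y0 = 1

Step 3: Scale the particular solution.
Multiply by 5/1 = 5:
k = -95, l = 165

Step 4: Verify.
125*(-95) + 72*(165) = 5 = 5 ✓

k = -95, l = 165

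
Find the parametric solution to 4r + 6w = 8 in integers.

Step 1: Compute gcd(4, 6) = 2.
Since 2 divides 8, solutions exist.

Step 2: Find a particular solution using extended Euclidean algorithm.
We get r₀ = -4, w₀ = 4.
Check: 4*-4 + 6*4 = 8 = 8 ✓

Step 3: Write the general solution.
r = -4 + (6/2)t = -4 + 3t
w = 4 - (4/2)t = 4 - 2t
for any integer t.

r = -4 + 3t, w = 4 - 2t for integer t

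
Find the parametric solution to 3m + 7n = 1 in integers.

Step 1: Compute gcd(3, 7) = 1.
Since 1 divides 1, solutions exist.

Step 2: Find a particular solution using extended Euclidean algorithm.
We get m₀ = -2, n₀ = 1.
Check: 3*-2 + 7*1 = 1 = 1 ✓

Step 3: Write the general solution.
m = -2 + (7/1)t = -2 + 7t
n = 1 - (3/1)t = 1 - 3t
for any integer t.

m = -2 + 7t, n = 1 - 3t for integer t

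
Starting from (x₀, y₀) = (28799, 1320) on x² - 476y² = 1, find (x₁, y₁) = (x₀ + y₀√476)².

Solutions to x² - Dy² = 1 are generated by powers of (x₀ + y₀√D).
The next solution satisfies x₁ + y₁√476 = (x₀ + y₀√476)², giving:
x₁ = x₀² + 476y₀² = 28799² + 476·1320² = 829382401 + 829382400 = 1658764801
y₁ = 2x₀y₀ = 2·28799·1320 = 76029360

Verify: 1658764801² - 476·76029360² = 2751500665036569601 - 2751500665036569600 = 1 ✓

x = 1658764801, y = 76029360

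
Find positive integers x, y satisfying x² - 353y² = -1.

We need x² = 353y² - 1. Try successive y:
y = 1: x² = 353·1² - 1 = 352, not a perfect square
y = 2: x² = 353·2² - 1 = 1411, not a perfect square
y = 3: x² = 353·3² - 1 = 3176, not a perfect square
...
y = 3793: x² = 353·3793² - 1 = 5078557696 = 71264² ✓
Check: 71264² - 353·3793² = 5078557696 - 5078557697 = -1 ✓

x = 71264, y = 3793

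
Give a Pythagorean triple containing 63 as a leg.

We need the other leg and hypotenuse such that 63² + x² = c².
Take x = 16, c = 65: 63² + 16² = 3969 + 256 = 4225 = 65² ✓
Triple: (63, 16, 65)

(63, 16, 65)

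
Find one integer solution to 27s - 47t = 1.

Step 1: Check solvability.
gcd(27, 47) = 1
Since 1 divides 1, solutions exist.

Step 2: Apply extended Euclidean algorithm to find gcd.
We find integers such that 27*x0 + 47*y0 = 1

Step 3: Scale the particular solution.
Multiply by 1/1 = 1:
s = 7, t = 4

Step 4: Verify.
27*(7) - 47*(4) = 1 = 1 ✓

s = 7, t = 4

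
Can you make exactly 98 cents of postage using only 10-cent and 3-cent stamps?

We need non-negative x, y with 10x + 3y = 98.
gcd(10, 3) = 1 divides 98, so integer solutions exist.
Search for a non-negative one: x = 2 gives 3y = 98 - 20 = 78, so y = 26.
Check: 10·2 + 3·26 = 98 ✓

Yes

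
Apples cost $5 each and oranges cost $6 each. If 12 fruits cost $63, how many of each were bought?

Let a = apples, o = oranges.
a + o = 12
5a + 6o = 63
Substitute o = 12 - a:
5a + 6(12 - a) = 63
(5 - 6)a = 63 - 72
-1a = -9
a = 9, o = 12 - 9 = 3

Apples: 9, Oranges: 3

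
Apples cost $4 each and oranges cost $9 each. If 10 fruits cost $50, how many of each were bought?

Let a = apples, o = oranges.
a + o = 10
4a + 9o = 50
Substitute o = 10 - a:
4a + 9(10 - a) = 50
(4 - 9)a = 50 - 90
-5a = -40
a = 8, o = 10 - 8 = 2

Apples: 8, Oranges: 2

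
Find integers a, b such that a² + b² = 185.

We need to find integers a, b > 0 such that a² + b² = 185.
Trying a = 4: b² = 185 - 4² = 185 - 16 = 169
b = 13
Check: 4² + 13² = 16 + 169 = 185 ✓

185 = 4² + 13²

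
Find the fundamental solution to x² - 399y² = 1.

We seek the smallest positive integers (x, y) with x² - 399y² = 1, i.e., x² = 399y² + 1.
Try successive y values:
y = 1: x² = 399·1² + 1 = 400, x = 20 ✓

Verify: 20² - 399·1² = 400 - 399 = 1 ✓

x = 20, y = 1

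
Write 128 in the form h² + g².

We need to find integers h, g > 0 such that h² + g² = 128.
Trying h = 8: g² = 128 - 8² = 128 - 64 = 64
g = 8
Check: 8² + 8² = 64 + 64 = 128 ✓

128 = 8² + 8²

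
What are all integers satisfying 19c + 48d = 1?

Step 1: Compute gcd(19, 48) = 1.
Since 1 divides 1, solutions exist.

Step 2: Find a particular solution using extended Euclidean algorithm.
We get c₀ = -5, d₀ = 2.
Check: 19*-5 + 48*2 = 1 = 1 ✓

Step 3: Write the general solution.
c = -5 + (48/1)t = -5 + 48t
d = 2 - (19/1)t = 2 - 19t
for any integer t.

c = -5 + 48t, d = 2 - 19t for integer t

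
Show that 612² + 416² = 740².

Compute a² + b² = 612² + 416² = 374544 + 173056 = 547600
Compute c² = 740² = 547600
Since 547600 = 547600, confirmed.

Yes, it is a Pythagorean triple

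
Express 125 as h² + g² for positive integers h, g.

We need to find integers h, g > 0 such that h² + g² = 125.
Trying h = 2: g² = 125 - 2² = 125 - 4 = 121
g = 11
Check: 2² + 11² = 4 + 121 = 125 ✓

125 = 2² + 11²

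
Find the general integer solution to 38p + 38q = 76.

Step 1: Compute gcd(38, 38) = 38.
Since 38 divides 76, solutions exist.

Step 2: Find a particular solution using extended Euclidean algorithm.
We get p₀ = 0, q₀ = 2.
Check: 38*0 + 38*2 = 76 = 76 ✓

Step 3: Write the general solution.
p = 0 + (38/38)t = 0 + 1t
q = 2 - (38/38)t = 2 - 1t
for any integer t.

p = 0 + 1t, q = 2 - 1t for integer t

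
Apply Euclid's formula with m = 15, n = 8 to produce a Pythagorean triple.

a = m² - n² = 15² - 8² = 225 - 64 = 161
b = 2mn = 2·15·8 = 240
c = m² + n² = 225 + 64 = 289
Verify: 161² + 240² = 25921 + 57600 = 83521 = 289² ✓

(161, 240, 289)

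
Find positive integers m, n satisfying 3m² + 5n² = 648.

Try small values of m and check whether (648 - 3m²)/5 is a perfect square.
m = 9: 3·9² = 243, so 5n² = 648 - 243 = 405, giving n² = 81, n = 9.
Check: 3·9² + 5·9² = 243 + 405 = 648 ✓

m = 9, n = 9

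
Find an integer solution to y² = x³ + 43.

Try small integer x values and check whether x³ + 43 is a perfect square.
x = -3: x³ + 43 = -3³ + 43 = -27 + 43 = 16
Is 16 a perfect square? 4² = 16 ✓
So (x, y) = (-3, -4) is a solution.

x = -3, y = -4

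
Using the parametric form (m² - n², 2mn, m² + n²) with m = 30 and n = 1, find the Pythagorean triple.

a = m² - n² = 30² - 1² = 900 - 1 = 899
b = 2mn = 2·30·1 = 60
c = m² + n² = 900 + 1 = 901
Verify: 899² + 60² = 808201 + 3600 = 811801 = 901² ✓

(899, 60, 901)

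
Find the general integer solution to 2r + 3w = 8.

Step 1: Compute gcd(2, 3) = 1.
Since 1 divides 8, solutions exist.

Step 2: Find a particular solution using extended Euclidean algorithm.
We get r₀ = -8, w₀ = 8.
Check: 2*-8 + 3*8 = 8 = 8 ✓

Step 3: Write the general solution.
r = -8 + (3/1)t = -8 + 3t
w = 8 - (2/1)t = 8 - 2t
for any integer t.

r = -8 + 3t, w = 8 - 2t for integer t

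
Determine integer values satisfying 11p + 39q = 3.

Step 1: Check solvability.
gcd(11, 39) = 1
Since 1 divides 3, solutions exist.

Step 2: Apply extended Euclidean algorithm to find gcd.
We find integers such that 11*x0 + 39*y0 = 1

Step 3: Scale the particular solution.
Multiply by 3/1 = 3:
p = -21, q = 6

Step 4: Verify.
11*(-21) + 39*(6) = 3 = 3 ✓

p = -21, q = 6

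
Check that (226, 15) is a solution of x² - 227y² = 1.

Compute x² = 226² = 51076
Compute 227y² = 227·15² = 227·225 = 51075
x² - 227y² = 51076 - 51075 = 1
Since this equals 1, (226, 15) is a solution.

Yes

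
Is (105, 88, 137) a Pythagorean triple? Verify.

Compute a² + b² = 105² + 88² = 11025 + 7744 = 18769
Compute c² = 137² = 18769
Since 18769 = 18769, confirmed.

Yes, it is a Pythagorean triple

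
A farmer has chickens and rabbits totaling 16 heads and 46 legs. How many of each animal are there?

Let c = chickens, r = rabbits.
Heads: c + r = 16
Legs: 2c + 4r = 46
From the first equation, c = 16 - r. Substitute:
2(16 - r) + 4r = 46
32 + 2r = 46
r = (46 - 32)/2 = 7
c = 16 - 7 = 9

Chickens: 9, Rabbits: 7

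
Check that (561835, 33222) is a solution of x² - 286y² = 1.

Compute x² = 561835² = 315658567225
Compute 286y² = 286·33222² = 286·1103701284 = 315658567224
x² - 286y² = 315658567225 - 315658567224 = 1
Since this equals 1, (561835, 33222) is a solution.

Yes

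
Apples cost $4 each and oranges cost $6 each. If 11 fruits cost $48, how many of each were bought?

Let a = apples, o = oranges.
a + o = 11
4a + 6o = 48
Substitute o = 11 - a:
4a + 6(11 - a) = 48
(4 - 6)a = 48 - 66
-2a = -18
a = 9, o = 11 - 9 = 2

Apples: 9, Oranges: 2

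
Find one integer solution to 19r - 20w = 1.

Step 1: Check solvability.
gcd(19, 20) = 1
Since 1 divides 1, solutions exist.

Step 2: Apply extended Euclidean algorithm to find gcd.
We find integers such that 19*x0 + 20*y0 = 1

Step 3: Scale the particular solution.
Multiply by 1/1 = 1:
r = -1, w = -1

Step 4: Verify.
19*(-1) - 20*(-1) = 1 = 1 ✓

r = -1, w = -1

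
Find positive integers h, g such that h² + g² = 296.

Search for h with 296 - h² a perfect square.
h = 10: 296 - 10² = 296 - 100 = 196 = 14² ✓
So h = 10, g = 14.

h = 10, g = 14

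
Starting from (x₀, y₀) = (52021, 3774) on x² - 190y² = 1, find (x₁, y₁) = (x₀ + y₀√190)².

Solutions to x² - Dy² = 1 are generated by powers of (x₀ + y₀√D).
The next solution satisfies x₁ + y₁√190 = (x₀ + y₀√190)², giving:
x₁ = x₀² + 190y₀² = 52021² + 190·3774² = 2706184441 + 2706184440 = 5412368881
y₁ = 2x₀y₀ = 2·52021·3774 = 392654508

Verify: 5412368881² - 190·392654508² = 29293736904017192161 - 29293736904017192160 = 1 ✓

x = 5412368881, y = 392654508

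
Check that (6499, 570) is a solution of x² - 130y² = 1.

Compute x² = 6499² = 42237001
Compute 130y² = 130·570² = 130·324900 = 42237000
x² - 130y² = 42237001 - 42237000 = 1
Since this equals 1, (6499, 570) is a solution.

Yes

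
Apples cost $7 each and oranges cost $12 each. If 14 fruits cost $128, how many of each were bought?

Let a = apples, o = oranges.
a + o = 14
7a + 12o = 128
Substitute o = 14 - a:
7a + 12(14 - a) = 128
(7 - 12)a = 128 - 168
-5a = -40
a = 8, o = 14 - 8 = 6

Apples: 8, Oranges: 6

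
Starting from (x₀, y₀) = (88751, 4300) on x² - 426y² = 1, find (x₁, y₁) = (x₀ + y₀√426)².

Solutions to x² - Dy² = 1 are generated by powers of (x₀ + y₀√D).
The next solution satisfies x₁ + y₁√426 = (x₀ + y₀√426)², giving:
x₁ = x₀² + 426y₀² = 88751² + 426·4300² = 7876740001 + 7876740000 = 15753480001
y₁ = 2x₀y₀ = 2·88751·4300 = 763258600

Verify: 15753480001² - 426·763258600² = 248172132141906960001 - 248172132141906960000 = 1 ✓

x = 15753480001, y = 763258600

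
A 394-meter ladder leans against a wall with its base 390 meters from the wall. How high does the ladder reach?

The ladder, wall, and ground form a right triangle with hypotenuse 394 and one leg 390.
By the Pythagorean theorem: h² = 394² - 390² = 155236 - 152100 = 3136
h = √3136 = 56 meters

56 meters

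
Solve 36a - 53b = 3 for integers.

Step 1: Check solvability.
gcd(36, 53) = 1
Since 1 divides 3, solutions exist.

Step 2: Apply extended Euclidean algorithm to find gcd.
We find integers such that 36*x0 + 53*y0 = 1

Step 3: Scale the particular solution.
Multiply by 3/1 = 3:
a = -75, b = -51

Step 4: Verify.
36*(-75) - 53*(-51) = 3 = 3 ✓

a = -75, b = -51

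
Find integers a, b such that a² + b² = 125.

We need to find integers a, b > 0 such that a² + b² = 125.
Trying a = 2: b² = 125 - 2² = 125 - 4 = 121
b = 11
Check: 2² + 11² = 4 + 121 = 125 ✓

125 = 2² + 11²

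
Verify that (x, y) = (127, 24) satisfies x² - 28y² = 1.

Compute x² = 127² = 16129
Compute 28y² = 28·24² = 28·576 = 16128
x² - 28y² = 16129 - 16128 = 1
Since this equals 1, (127, 24) is a solution.

Yes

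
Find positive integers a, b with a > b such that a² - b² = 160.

Factor: a² - b² = (a+b)(a-b) = 160.
We need two factors of 160 with the same parity.
Use a+b = 80 and a-b = 2 (product 80·2 = 160).
Adding: 2a = 82, so a = 41.
Subtracting: 2b = 78, so b = 39.
Check: 41² - 39² = 1681 - 1521 = 160 ✓

a = 41, b = 39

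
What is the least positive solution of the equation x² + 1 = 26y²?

We need x² = 26y² - 1. Try successive y:
y = 1: x² = 26·1² - 1 = 25 = 5² ✓
Check: 5² - 26·1² = 25 - 26 = -1 ✓

x = 5, y = 1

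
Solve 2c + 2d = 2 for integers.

Step 1: Check solvability.
gcd(2, 2) = 2
Since 2 divides 2, solutions exist.

Step 2: Apply extended Euclidean algorithm to find gcd.
We find integers such that 2*x0 + 2*y0 = 2

Step 3: Scale the particular solution.
Multiply by 2/2 = 1:
c = 0, d = 1

Step 4: Verify.
2*(0) + 2*(1) = 2 = 2 ✓

c = 0, d = 1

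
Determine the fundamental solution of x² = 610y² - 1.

We need x² = 610y² - 1. Try successive y:
y = 1: x² = 610·1² - 1 = 609, not a perfect square
y = 2: x² = 610·2² - 1 = 2439, not a perfect square
y = 3: x² = 610·3² - 1 = 5489, not a perfect square
...
y = 2909: x² = 610·2909² - 1 = 5161991409 = 71847² ✓
Check: 71847² - 610·2909² = 5161991409 - 5161991410 = -1 ✓

x = 71847, y = 2909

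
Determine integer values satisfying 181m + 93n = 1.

Step 1: Check solvability.
gcd(181, 93) = 1
Since 1 divides 1, solutions exist.

Step 2: Apply extended Euclidean algorithm to find gcd.
We find integers such that 181*x0 + 93*y0 = 1

Step 3: Scale the particular solution.
Multiply by 1/1 = 1:
m = 37, n = -72

Step 4: Verify.
181*(37) + 93*(-72) = 1 = 1 ✓

m = 37, n = -72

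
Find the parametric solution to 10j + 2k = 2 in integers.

Step 1: Compute gcd(10, 2) = 2.
Since 2 divides 2, solutions exist.

Step 2: Find a particular solution using extended Euclidean algorithm.
We get j₀ = 0, k₀ = 1.
Check: 10*0 + 2*1 = 2 = 2 ✓

Step 3: Write the general solution.
j = 0 + (2/2)t = 0 + 1t
k = 1 - (10/2)t = 1 - 5t
for any integer t.

j = 0 + 1t, k = 1 - 5t for integer t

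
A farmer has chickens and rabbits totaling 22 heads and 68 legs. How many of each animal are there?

Let c = chickens, r = rabbits.
Heads: c + r = 22
Legs: 2c + 4r = 68
From the first equation, c = 22 - r. Substitute:
2(22 - r) + 4r = 68
44 + 2r = 68
r = (68 - 44)/2 = 12
c = 22 - 12 = 10

Chickens: 10, Rabbits: 12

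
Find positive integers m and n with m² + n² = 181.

We need to find integers m, n > 0 such that m² + n² = 181.
Trying m = 9: n² = 181 - 9² = 181 - 81 = 100
n = 10
Check: 9² + 10² = 81 + 100 = 181 ✓

181 = 9² + 10²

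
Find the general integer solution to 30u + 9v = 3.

Step 1: Compute gcd(30, 9) = 3.
Since 3 divides 3, solutions exist.

Step 2: Find a particular solution using extended Euclidean algorithm.
We get u₀ = 1, v₀ = -3.
Check: 30*1 + 9*-3 = 3 = 3 ✓

Step 3: Write the general solution.
u = 1 + (9/3)t = 1 + 3t
v = -3 - (30/3)t = -3 - 10t
for any integer t.

u = 1 + 3t, v = -3 - 10t for integer t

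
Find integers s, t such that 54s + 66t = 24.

Step 1: Check solvability.
gcd(54, 66) = 6
Since 6 divides 24, solutions exist.

Step 2: Apply extended Euclidean algorithm to find gcd.
We find integers such that 54*x0 + 66*y0 = 6

Step 3: Scale the particular solution.
Multiply by 24/6 = 4:
s = 20, t = -16

Step 4: Verify.
54*(20) + 66*(-16) = 24 = 24 ✓

s = 20, t = -16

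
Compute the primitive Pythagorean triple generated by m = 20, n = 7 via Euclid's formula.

a = m² - n² = 20² - 7² = 400 - 49 = 351
b = 2mn = 2·20·7 = 280
c = m² + n² = 400 + 49 = 449
Verify: 351² + 280² = 123201 + 78400 = 201601 = 449² ✓

(351, 280, 449)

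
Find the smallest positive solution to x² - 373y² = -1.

We need x² = 373y² - 1. Try successive y:
y = 1: x² = 373·1² - 1 = 372, not a perfect square
y = 2: x² = 373·2² - 1 = 1491, not a perfect square
y = 3: x² = 373·3² - 1 = 3356, not a perfect square
...
y = 265: x² = 373·265² - 1 = 26193924 = 5118² ✓
Check: 5118² - 373·265² = 26193924 - 26193925 = -1 ✓

x = 5118, y = 265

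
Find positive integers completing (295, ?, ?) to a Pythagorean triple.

We need the other leg and hypotenuse such that 295² + x² = c².
Take x = 1728, c = 1753: 295² + 1728² = 87025 + 2985984 = 3073009 = 1753² ✓
Triple: (295, 1728, 1753)

(295, 1728, 1753)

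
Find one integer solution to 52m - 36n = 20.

Step 1: Check solvability.
gcd(52, 36) = 4
Since 4 divides 20, solutions exist.

Step 2: Apply extended Euclidean algorithm to find gcd.
We find integers such that 52*x0 + 36*y0 = 4

Step 3: Scale the particular solution.
Multiply by 20/4 = 5:
m = -10, n = -15

Step 4: Verify.
52*(-10) - 36*(-15) = 20 = 20 ✓

m = -10, n = -15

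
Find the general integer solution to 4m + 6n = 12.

Step 1: Compute gcd(4, 6) = 2.
Since 2 divides 12, solutions exist.

Step 2: Find a particular solution using extended Euclidean algorithm.
We get m₀ = -6, n₀ = 6.
Check: 4*-6 + 6*6 = 12 = 12 ✓

Step 3: Write the general solution.
m = -6 + (6/2)t = -6 + 3t
n = 6 - (4/2)t = 6 - 2t
for any integer t.

m = -6 + 3t, n = 6 - 2t for integer t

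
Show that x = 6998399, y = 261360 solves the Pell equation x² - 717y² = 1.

Compute x² = 6998399² = 48977588563201
Compute 717y² = 717·261360² = 717·68309049600 = 48977588563200
x² - 717y² = 48977588563201 - 48977588563200 = 1
Since this equals 1, (6998399, 261360) is a solution.

Yes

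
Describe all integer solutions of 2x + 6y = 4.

Step 1: Compute gcd(2, 6) = 2.
Since 2 divides 4, solutions exist.

Step 2: Find a particular solution using extended Euclidean algorithm.
We get x₀ = 2, y₀ = 0.
Check: 2*2 + 6*0 = 4 = 4 ✓

Step 3: Write the general solution.
x = 2 + (6/2)t = 2 + 3t
y = 0 - (2/2)t = 0 - 1t
for any integer t.

x = 2 + 3t, y = 0 - 1t for integer t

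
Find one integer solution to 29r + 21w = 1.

Step 1: Check solvability.
gcd(29, 21) = 1
Since 1 divides 1, solutions exist.

Step 2: Apply extended Euclidean algorithm to find gcd.
We find integers such that 29*x0 + 21*y0 = 1

Step 3: Scale the particular solution.
Multiply by 1/1 = 1:
r = 8, w = -11

Step 4: Verify.
29*(8) + 21*(-11) = 1 = 1 ✓

r = 8, w = -11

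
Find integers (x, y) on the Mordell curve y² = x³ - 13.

Try small integer x values and check whether x³ - 13 is a perfect square.
x = 17: x³ - 13 = 17³ - 13 = 4913 - 13 = 4900
Is 4900 a perfect square? 70² = 4900 ✓
So (x, y) = (17, 70) is a solution.

x = 17, y = 70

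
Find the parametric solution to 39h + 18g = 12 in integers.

Step 1: Compute gcd(39, 18) = 3.
Since 3 divides 12, solutions exist.

Step 2: Find a particular solution using extended Euclidean algorithm.
We get h₀ = 4, g₀ = -8.
Check: 39*4 + 18*-8 = 12 = 12 ✓

Step 3: Write the general solution.
h = 4 + (18/3)t = 4 + 6t
g = -8 - (39/3)t = -8 - 13t
for any integer t.

h = 4 + 6t, g = -8 - 13t for integer t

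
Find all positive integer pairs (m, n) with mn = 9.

The positive divisors of 9 are: 1, 3, 9.
Each divisor d gives the pair (d, 9/d):
(1, 9), (3, 3), (9, 1)

(1, 9), (3, 3), (9, 1)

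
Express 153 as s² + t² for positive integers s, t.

We need to find integers s, t > 0 such that s² + t² = 153.
Trying s = 3: t² = 153 - 3² = 153 - 9 = 144
t = 12
Check: 3² + 12² = 9 + 144 = 153 ✓

153 = 3² + 12²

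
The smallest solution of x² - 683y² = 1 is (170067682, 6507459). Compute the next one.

Solutions to x² - Dy² = 1 are generated by powers of (x₀ + y₀√D).
The next solution satisfies x₁ + y₁√683 = (x₀ + y₀√683)², giving:
x₁ = x₀² + 683y₀² = 170067682² + 683·6507459² = 28923016460853124 + 28923016460853123 = 57846032921706247
y₁ = 2x₀y₀ = 2·170067682·6507459 = 2213416935680076

Verify: 57846032921706247² - 683·2213416935680076² = 3346163524779122966666213758825009 - 3346163524779122966666213758825008 = 1 ✓

x = 57846032921706247, y = 2213416935680076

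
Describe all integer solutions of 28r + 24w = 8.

Step 1: Compute gcd(28, 24) = 4.
Since 4 divides 8, solutions exist.

Step 2: Find a particular solution using extended Euclidean algorithm.
We get r₀ = 2, w₀ = -2.
Check: 28*2 + 24*-2 = 8 = 8 ✓

Step 3: Write the general solution.
r = 2 + (24/4)t = 2 + 6t
w = -2 - (28/4)t = -2 - 7t
for any integer t.

r = 2 + 6t, w = -2 - 7t for integer t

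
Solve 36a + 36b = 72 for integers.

Step 1: Check solvability.
gcd(36, 36) = 36
Since 36 divides 72, solutions exist.

Step 2: Apply extended Euclidean algorithm to find gcd.
We find integers such that 36*x0 + 36*y0 = 36

Step 3: Scale the particular solution.
Multiply by 72/36 = 2:
a = 0, b = 2

Step 4: Verify.
36*(0) + 36*(2) = 72 = 72 ✓

a = 0, b = 2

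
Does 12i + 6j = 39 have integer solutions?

Step 1: Compute gcd(12, 6).
gcd(12, 6) = 6

Step 2: Check divisibility.
Does 6 divide 39? 39 = 6 x 6 + 3, so no.

By the theorem on linear Diophantine equations, 12i + 6j = 39 has integer solutions if and only if gcd(12, 6) divides 39. Since 6 does not divide 39, no solutions exist.

No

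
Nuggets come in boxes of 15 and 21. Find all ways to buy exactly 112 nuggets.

We need non-negative integers (x, y) with 15x + 21y = 112.
For each x in 0..7, check if 112 - 15x is a non-negative multiple of 21.
No x yields an integer y ≥ 0.

No solution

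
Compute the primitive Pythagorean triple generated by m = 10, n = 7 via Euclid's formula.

a = m² - n² = 100 - 49 = 51
b = 2mn = 2·10·7 = 140
c = m² + n² = 100 + 49 = 149
Verify: 51² + 140² = 2601 + 19600 = 22201 = 149² ✓

(51, 140, 149)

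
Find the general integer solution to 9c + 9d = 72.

Step 1: Compute gcd(9, 9) = 9.
Since 9 divides 72, solutions exist.

Step 2: Find a particular solution using extended Euclidean algorithm.
We get c₀ = 0, d₀ = 8.
Check: 9*0 + 9*8 = 72 = 72 ✓

Step 3: Write the general solution.
c = 0 + (9/9)t = 0 + 1t
d = 8 - (9/9)t = 8 - 1t
for any integer t.

c = 0 + 1t, d = 8 - 1t for integer t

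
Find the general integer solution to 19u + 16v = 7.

Step 1: Compute gcd(19, 16) = 1.
Since 1 divides 7, solutions exist.

Step 2: Find a particular solution using extended Euclidean algorithm.
We get u₀ = -35, v₀ = 42.
Check: 19*-35 + 16*42 = 7 = 7 ✓

Step 3: Write the general solution.
u = -35 + (16/1)t = -35 + 16t
v = 42 - (19/1)t = 42 - 19t
for any integer t.

u = -35 + 16t, v = 42 - 19t for integer t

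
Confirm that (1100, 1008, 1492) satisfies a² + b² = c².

Compute a² + b² = 1100² + 1008² = 1210000 + 1016064 = 2226064
Compute c² = 1492² = 2226064
Since 2226064 = 2226064, confirmed.

Yes, it is a Pythagorean triple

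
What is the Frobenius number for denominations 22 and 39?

For two coprime denominations a and b, the Frobenius number (largest value not representable as a non-negative combination) is ab - a - b.
Here gcd(22, 39) = 1, so they are coprime.
F(22, 39) = 22·39 - 22 - 39 = 858 - 61 = 797

797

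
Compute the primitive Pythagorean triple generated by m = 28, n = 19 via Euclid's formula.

a = m² - n² = 28² - 19² = 784 - 361 = 423
b = 2mn = 2·28·19 = 1064
c = m² + n² = 784 + 361 = 1145
Verify: 423² + 1064² = 178929 + 1132096 = 1311025 = 1145² ✓

(423, 1064, 1145)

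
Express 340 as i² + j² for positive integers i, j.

We need to find integers i, j > 0 such that i² + j² = 340.
Trying i = 4: j² = 340 - 4² = 340 - 16 = 324
j = 18
Check: 4² + 18² = 16 + 324 = 340 ✓

340 = 4² + 18²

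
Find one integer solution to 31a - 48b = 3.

Step 1: Check solvability.
gcd(31, 48) = 1
Since 1 divides 3, solutions exist.

Step 2: Apply extended Euclidean algorithm to find gcd.
We find integers such that 31*x0 + 48*y0 = 1

Step 3: Scale the particular solution.
Multiply by 3/1 = 3:
a = -51, b = -33

Step 4: Verify.
31*(-51) - 48*(-33) = 3 = 3 ✓

a = -51, b = -33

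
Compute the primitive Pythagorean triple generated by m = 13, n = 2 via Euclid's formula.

a = m² - n² = 13² - 2² = 169 - 4 = 165
b = 2mn = 2·13·2 = 52
c = m² + n² = 169 + 4 = 173
Verify: 165² + 52² = 27225 + 2704 = 29929 = 173² ✓

(165, 52, 173)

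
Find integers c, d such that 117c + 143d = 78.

Step 1: Check solvability.
gcd(117, 143) = 13
Since 13 divides 78, solutions exist.

Step 2: Apply extended Euclidean algorithm to find gcd.
We find integers such that 117*x0 + 143*y0 = 13

Step 3: Scale the particular solution.
Multiply by 78/13 = 6:
c = 30, d = -24

Step 4: Verify.
117*(30) + 143*(-24) = 78 = 78 ✓

c = 30, d = -24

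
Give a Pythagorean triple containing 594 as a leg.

We need the other leg and hypotenuse such that 594² + x² = c².
Take x = 608, c = 850: 594² + 608² = 352836 + 369664 = 722500 = 850² ✓
Triple: (594, 608, 850)

(594, 608, 850)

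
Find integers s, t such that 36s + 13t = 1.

Step 1: Check solvability.
gcd(36, 13) = 1
Since 1 divides 1, solutions exist.

Step 2: Apply extended Euclidean algorithm to find gcd.
We find integers such that 36*x0 + 13*y0 = 1

Step 3: Scale the particular solution.
Multiply by 1/1 = 1:
s = 4, t = -11

Step 4: Verify.
36*(4) + 13*(-11) = 1 = 1 ✓

s = 4, t = -11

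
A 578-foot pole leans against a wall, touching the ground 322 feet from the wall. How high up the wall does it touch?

The ladder, wall, and ground form a right triangle with hypotenuse 578 and one leg 322.
By the Pythagorean theorem: h² = 578² - 322² = 334084 - 103684 = 230400
h = √230400 = 480 feet

480 feet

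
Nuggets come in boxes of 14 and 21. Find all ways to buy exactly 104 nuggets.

We need non-negative integers (x, y) with 14x + 21y = 104.
For each x in 0..7, check if 104 - 14x is a non-negative multiple of 21.
No x yields an integer y ≥ 0.

No solution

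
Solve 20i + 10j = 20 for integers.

Step 1: Check solvability.
gcd(20, 10) = 10
Since 10 divides 20, solutions exist.

Step 2: Apply extended Euclidean algorithm to find gcd.
We find integers such that 20*x0 + 10*y0 = 10

Step 3: Scale the particular solution.
Multiply by 20/10 = 2:
i = 0, j = 2

Step 4: Verify.
20*(0) + 10*(2) = 20 = 20 ✓

i = 0, j = 2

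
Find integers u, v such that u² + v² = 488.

We need to find integers u, v > 0 such that u² + v² = 488.
Trying u = 2: v² = 488 - 2² = 488 - 4 = 484
v = 22
Check: 2² + 22² = 4 + 484 = 488 ✓

488 = 2² + 22²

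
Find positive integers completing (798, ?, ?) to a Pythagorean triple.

We need the other leg and hypotenuse such that 798² + x² = c².
Take x = 80, c = 802: 798² + 80² = 636804 + 6400 = 643204 = 802² ✓
Triple: (798, 80, 802)

(798, 80, 802)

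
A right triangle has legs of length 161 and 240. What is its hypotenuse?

c² = a² + b² = 161² + 240² = 25921 + 57600 = 83521
c = 289

289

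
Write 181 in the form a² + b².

We need to find integers a, b > 0 such that a² + b² = 181.
Trying a = 9: b² = 181 - 9² = 181 - 81 = 100
b = 10
Check: 9² + 10² = 81 + 100 = 181 ✓

181 = 9² + 10²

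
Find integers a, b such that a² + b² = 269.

We need to find integers a, b > 0 such that a² + b² = 269.
Trying a = 10: b² = 269 - 10² = 269 - 100 = 169
b = 13
Check: 10² + 13² = 100 + 169 = 269 ✓

269 = 10² + 13²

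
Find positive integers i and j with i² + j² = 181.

We need to find integers i, j > 0 such that i² + j² = 181.
Trying i = 9: j² = 181 - 9² = 181 - 81 = 100
j = 10
Check: 9² + 10² = 81 + 100 = 181 ✓

181 = 9² + 10²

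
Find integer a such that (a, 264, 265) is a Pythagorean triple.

a² = c² - b² = 265² - 264² = 70225 - 69696 = 529
a = sqrt(529) = 23

23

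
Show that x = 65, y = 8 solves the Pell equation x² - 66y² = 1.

Compute x² = 65² = 4225
Compute 66y² = 66·8² = 66·64 = 4224
x² - 66y² = 4225 - 4224 = 1
Since this equals 1, (65, 8) is a solution.

Yes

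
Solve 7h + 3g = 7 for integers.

Step 1: Check solvability.
gcd(7, 3) = 1
Since 1 divides 7, solutions exist.

Step 2: Apply extended Euclidean algorithm to find gcd.
We find integers such that 7*x0 + 3*y0 = 1

Step 3: Scale the particular solution.
Multiply by 7/1 = 7:
h = 7, g = -14

Step 4: Verify.
7*(7) + 3*(-14) = 7 = 7 ✓

h = 7, g = -14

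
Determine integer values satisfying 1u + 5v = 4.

Step 1: Check solvability.
gcd(1, 5) = 1
Since 1 divides 4, solutions exist.

Step 2: Apply extended Euclidean algorithm to find gcd.
We find integers such that 1*x0 + 5*y0 = 1

Step 3: Scale the particular solution.
Multiply by 4/1 = 4:
u = 4, v = 0

Step 4: Verify.
1*(4) + 5*(0) = 4 = 4 ✓

u = 4, v = 0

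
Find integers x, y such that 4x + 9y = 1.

Step 1: Check solvability.
gcd(4, 9) = 1
Since 1 divides 1, solutions exist.

Step 2: Apply extended Euclidean algorithm to find gcd.
We find integers such that 4*x0 + 9*y0 = 1

Step 3: Scale the particular solution.
Multiply by 1/1 = 1:
x = -2, y = 1

Step 4: Verify.
4*(-2) + 9*(1) = 1 = 1 ✓

x = -2, y = 1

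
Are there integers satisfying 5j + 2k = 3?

Step 1: Compute gcd(5, 2).
gcd(5, 2) = 1

Step 2: Check divisibility.
Does 1 divide 3? 3 = 1 x 3, so yes.

By the theorem on linear Diophantine equations, 5j + 2k = 3 has integer solutions if and only if gcd(5, 2) divides 3. Since 1 | 3, solutions exist.

Yes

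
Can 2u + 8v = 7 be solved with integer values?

Step 1: Compute gcd(2, 8).
gcd(2, 8) = 2

Step 2: Check divisibility.
Does 2 divide 7? 7 = 2 x 3 + 1, so no.

By the theorem on linear Diophantine equations, 2u + 8v = 7 has integer solutions if and only if gcd(2, 8) divides 7. Since 2 does not divide 7, no solutions exist.

No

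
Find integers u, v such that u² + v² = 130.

We need to find integers u, v > 0 such that u² + v² = 130.
Trying u = 3: v² = 130 - 3² = 130 - 9 = 121
v = 11
Check: 3² + 11² = 9 + 121 = 130 ✓

130 = 3² + 11²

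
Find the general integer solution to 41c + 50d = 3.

Step 1: Compute gcd(41, 50) = 1.
Since 1 divides 3, solutions exist.

Step 2: Find a particular solution using extended Euclidean algorithm.
We get c₀ = 33, d₀ = -27.
Check: 41*33 + 50*-27 = 3 = 3 ✓

Step 3: Write the general solution.
c = 33 + (50/1)t = 33 + 50t
d = -27 - (41/1)t = -27 - 41t
for any integer t.

c = 33 + 50t, d = -27 - 41t for integer t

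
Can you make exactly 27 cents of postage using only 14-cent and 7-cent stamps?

We need non-negative x, y with 14x + 7y = 27.
gcd(14, 7) = 7, and 7 does not divide 27.
No integer solutions exist, so certainly no non-negative ones.

No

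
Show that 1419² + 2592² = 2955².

Compute a² + b² = 1419² + 2592² = 2013561 + 6718464 = 8732025
Compute c² = 2955² = 8732025
Since 8732025 = 8732025, confirmed.

Yes, it is a Pythagorean triple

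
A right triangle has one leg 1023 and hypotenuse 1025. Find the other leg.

b² = c² - a² = 1050625 - 1046529 = 4096
b = 64

64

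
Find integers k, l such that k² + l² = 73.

We need to find integers k, l > 0 such that k² + l² = 73.
Trying k = 3: l² = 73 - 3² = 73 - 9 = 64
l = 8
Check: 3² + 8² = 9 + 64 = 73 ✓

73 = 3² + 8²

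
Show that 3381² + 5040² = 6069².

Compute a² + b² = 3381² + 5040² = 11431161 + 25401600 = 36832761
Compute c² = 6069² = 36832761
Since 36832761 = 36832761, confirmed.

Yes, it is a Pythagorean triple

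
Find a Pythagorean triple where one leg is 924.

We need the other leg and hypotenuse such that 924² + x² = c².
Take x = 225, c = 951: 924² + 225² = 853776 + 50625 = 904401 = 951² ✓
Triple: (225, 924, 951)

(225, 924, 951)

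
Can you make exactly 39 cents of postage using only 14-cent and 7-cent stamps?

We need non-negative x, y with 14x + 7y = 39.
gcd(14, 7) = 7, and 7 does not divide 39.
No integer solutions exist, so certainly no non-negative ones.

No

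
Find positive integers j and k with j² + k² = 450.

We need to find integers j, k > 0 such that j² + k² = 450.
Trying j = 3: k² = 450 - 3² = 450 - 9 = 441
k = 21
Check: 3² + 21² = 9 + 441 = 450 ✓

450 = 3² + 21²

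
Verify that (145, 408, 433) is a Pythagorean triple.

Compute a² + b²:
145² + 408² = 21025 + 166464 = 187489
Compute c²:
433² = 187489
Since 187489 = 187489, it is a Pythagorean triple.

Yes, it is a Pythagorean triple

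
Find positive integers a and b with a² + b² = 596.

We need to find integers a, b > 0 such that a² + b² = 596.
Trying a = 14: b² = 596 - 14² = 596 - 196 = 400
b = 20
Check: 14² + 20² = 196 + 400 = 596 ✓

596 = 14² + 20²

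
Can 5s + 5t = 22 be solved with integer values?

Step 1: Compute gcd(5, 5).
gcd(5, 5) = 5

Step 2: Check divisibility.
Does 5 divide 22? 22 = 5 x 4 + 2, so no.

By the theorem on linear Diophantine equations, 5s + 5t = 22 has integer solutions if and only if gcd(5, 5) divides 22. Since 5 does not divide 22, no solutions exist.

No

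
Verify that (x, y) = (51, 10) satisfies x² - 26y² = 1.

Compute x² = 51² = 2601
Compute 26y² = 26·10² = 26·100 = 2600
x² - 26y² = 2601 - 2600 = 1
Since this equals 1, (51, 10) is a solution.

Yes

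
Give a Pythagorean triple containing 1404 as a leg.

We need the other leg and hypotenuse such that 1404² + x² = c².
Take x = 53, c = 1405: 1404² + 53² = 1971216 + 2809 = 1974025 = 1405² ✓
Triple: (53, 1404, 1405)

(53, 1404, 1405)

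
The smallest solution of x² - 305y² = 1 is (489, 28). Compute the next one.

Solutions to x² - Dy² = 1 are generated by powers of (x₀ + y₀√D).
The next solution satisfies x₁ + y₁√305 = (x₀ + y₀√305)², giving:
x₁ = x₀² + 305y₀² = 489² + 305·28² = 239121 + 239120 = 478241
y₁ = 2x₀y₀ = 2·489·28 = 27384

Verify: 478241² - 305·27384² = 228714454081 - 228714454080 = 1 ✓

x = 478241, y = 27384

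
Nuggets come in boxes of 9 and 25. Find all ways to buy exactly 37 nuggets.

We need non-negative integers (x, y) with 9x + 25y = 37.
For each x in 0..4, check if 37 - 9x is a non-negative multiple of 25.
No x yields an integer y ≥ 0.

No solution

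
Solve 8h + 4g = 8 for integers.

Step 1: Check solvability.
gcd(8, 4) = 4
Since 4 divides 8, solutions exist.

Step 2: Apply extended Euclidean algorithm to find gcd.
We find integers such that 8*x0 + 4*y0 = 4

Step 3: Scale the particular solution.
Multiply by 8/4 = 2:
h = 0, g = 2

Step 4: Verify.
8*(0) + 4*(2) = 8 = 8 ✓

h = 0, g = 2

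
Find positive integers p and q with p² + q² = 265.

We need to find integers p, q > 0 such that p² + q² = 265.
Trying p = 3: q² = 265 - 3² = 265 - 9 = 256
q = 16
Check: 3² + 16² = 9 + 256 = 265 ✓

265 = 3² + 16²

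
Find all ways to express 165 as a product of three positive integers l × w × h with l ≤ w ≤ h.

Iterate l from 1 to ⌊165^(1/3)⌋. For each l dividing 165, iterate w ≥ l with w dividing 165/l, and set h = 165/(l·w).
Triples found (5): (1×1×165), (1×3×55), (1×5×33), (1×11×15), (3×5×11)

(1×1×165), (1×3×55), (1×5×33), (1×11×15), (3×5×11)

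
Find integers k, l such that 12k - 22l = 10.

Step 1: Check solvability.
gcd(12, 22) = 2
Since 2 divides 10, solutions exist.

Step 2: Apply extended Euclidean algorithm to find gcd.
We find integers such that 12*x0 + 22*y0 = 2

Step 3: Scale the particular solution.
Multiply by 10/2 = 5:
k = 10, l = 5

Step 4: Verify.
12*(10) - 22*(5) = 10 = 10 ✓

k = 10, l = 5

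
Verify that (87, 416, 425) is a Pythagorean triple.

Compute a² + b²:
87² + 416² = 7569 + 173056 = 180625
Compute c²:
425² = 180625
Since 180625 = 180625, it is a Pythagorean triple.

Yes, it is a Pythagorean triple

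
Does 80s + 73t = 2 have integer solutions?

Step 1: Compute gcd(80, 73).
gcd(80, 73) = 1

Step 2: Check divisibility.
Does 1 divide 2? 2 = 1 x 2, so yes.

By the theorem on linear Diophantine equations, 80s + 73t = 2 has integer solutions if and only if gcd(80, 73) divides 2. Since 1 | 2, solutions exist.

Yes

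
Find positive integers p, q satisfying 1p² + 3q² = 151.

Try small values of p and check whether (151 - 1p²)/3 is a perfect square.
p = 2: 1·2² = 4, so 3q² = 151 - 4 = 147, giving q² = 49, q = 7.
Check: 1·2² + 3·7² = 4 + 147 = 151 ✓

p = 2, q = 7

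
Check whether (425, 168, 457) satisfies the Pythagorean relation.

Compute a² + b²:
425² + 168² = 180625 + 28224 = 208849
Compute c²:
457² = 208849
Since 208849 = 208849, it is a Pythagorean triple.

Yes, it is a Pythagorean triple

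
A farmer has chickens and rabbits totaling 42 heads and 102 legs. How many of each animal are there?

Let c = chickens, r = rabbits.
Heads: c + r = 42
Legs: 2c + 4r = 102
From the first equation, c = 42 - r. Substitute:
2(42 - r) + 4r = 102
84 + 2r = 102
r = (102 - 84)/2 = 9
c = 42 - 9 = 33

Chickens: 33, Rabbits: 9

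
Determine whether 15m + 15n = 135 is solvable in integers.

Step 1: Compute gcd(15, 15).
gcd(15, 15) = 15

Step 2: Check divisibility.
Does 15 divide 135? 135 = 15 x 9, so yes.

By the theorem on linear Diophantine equations, 15m + 15n = 135 has integer solutions if and only if gcd(15, 15) divides 135. Since 15 | 135, solutions exist.

Yes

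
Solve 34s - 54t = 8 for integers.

Step 1: Check solvability.
gcd(34, 54) = 2
Since 2 divides 8, solutions exist.

Step 2: Apply extended Euclidean algorithm to find gcd.
We find integers such that 34*x0 + 54*y0 = 2

Step 3: Scale the particular solution.
Multiply by 8/2 = 4:
s = 32, t = 20

Step 4: Verify.
34*(32) - 54*(20) = 8 = 8 ✓

s = 32, t = 20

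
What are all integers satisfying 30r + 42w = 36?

Step 1: Compute gcd(30, 42) = 6.
Since 6 divides 36, solutions exist.

Step 2: Find a particular solution using extended Euclidean algorithm.
We get r₀ = 18, w₀ = -12.
Check: 30*18 + 42*-12 = 36 = 36 ✓

Step 3: Write the general solution.
r = 18 + (42/6)t = 18 + 7t
w = -12 - (30/6)t = -12 - 5t
for any integer t.

r = 18 + 7t, w = -12 - 5t for integer t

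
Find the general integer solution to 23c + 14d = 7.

Step 1: Compute gcd(23, 14) = 1.
Since 1 divides 7, solutions exist.

Step 2: Find a particular solution using extended Euclidean algorithm.
We get c₀ = -21, d₀ = 35.
Check: 23*-21 + 14*35 = 7 = 7 ✓

Step 3: Write the general solution.
c = -21 + (14/1)t = -21 + 14t
d = 35 - (23/1)t = 35 - 23t
for any integer t.

c = -21 + 14t, d = 35 - 23t for integer t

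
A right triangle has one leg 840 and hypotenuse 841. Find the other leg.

a² = c² - b² = 707281 - 705600 = 1681
a = 41

41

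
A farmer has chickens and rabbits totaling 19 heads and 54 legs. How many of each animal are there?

Let c = chickens, r = rabbits.
Heads: c + r = 19
Legs: 2c + 4r = 54
From the first equation, c = 19 - r. Substitute:
2(19 - r) + 4r = 54
38 + 2r = 54
r = (54 - 38)/2 = 8
c = 19 - 8 = 11

Chickens: 11, Rabbits: 8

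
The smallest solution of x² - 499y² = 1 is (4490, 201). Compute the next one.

Solutions to x² - Dy² = 1 are generated by powers of (x₀ + y₀√D).
The next solution satisfies x₁ + y₁√499 = (x₀ + y₀√499)², giving:
x₁ = x₀² + 499y₀² = 4490² + 499·201² = 20160100 + 20160099 = 40320199
y₁ = 2x₀y₀ = 2·4490·201 = 1804980

Verify: 40320199² - 499·1804980² = 1625718447399601 - 1625718447399600 = 1 ✓

x = 40320199, y = 1804980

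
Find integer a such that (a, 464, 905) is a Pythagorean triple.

a² = c² - b² = 905² - 464² = 819025 - 215296 = 603729
a = sqrt(603729) = 777

777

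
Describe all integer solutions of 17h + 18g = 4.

Step 1: Compute gcd(17, 18) = 1.
Since 1 divides 4, solutions exist.

Step 2: Find a particular solution using extended Euclidean algorithm.
We get h₀ = -4, g₀ = 4.
Check: 17*-4 + 18*4 = 4 = 4 ✓

Step 3: Write the general solution.
h = -4 + (18/1)t = -4 + 18t
g = 4 - (17/1)t = 4 - 17t
for any integer t.

h = -4 + 18t, g = 4 - 17t for integer t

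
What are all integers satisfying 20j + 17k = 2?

Step 1: Compute gcd(20, 17) = 1.
Since 1 divides 2, solutions exist.

Step 2: Find a particular solution using extended Euclidean algorithm.
We get j₀ = 12, k₀ = -14.
Check: 20*12 + 17*-14 = 2 = 2 ✓

Step 3: Write the general solution.
j = 12 + (17/1)t = 12 + 17t
k = -14 - (20/1)t = -14 - 20t
for any integer t.

j = 12 + 17t, k = -14 - 20t for integer t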